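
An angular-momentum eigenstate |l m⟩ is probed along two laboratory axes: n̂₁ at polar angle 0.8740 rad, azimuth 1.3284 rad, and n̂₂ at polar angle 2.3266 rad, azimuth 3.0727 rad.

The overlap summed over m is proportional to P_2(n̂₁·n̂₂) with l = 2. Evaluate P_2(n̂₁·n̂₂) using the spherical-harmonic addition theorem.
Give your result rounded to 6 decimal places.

-0.068228

Expand P_2 via completeness: Σ_{m} conj(Y_{2,m}) at Ω₁ times Y_{2,m} at Ω₂ —
  m=-2: Y*=(-0.201005, 0.105873)  Y=(0.202623, 0.028097)  product (-0.043703, 0.015805)
  m=-1: Y*=(0.091265, 0.369110)  Y=(0.384683, 0.026544)  product (0.025311, 0.144413)
  m=+0: Y*=(0.074301, -0.000000)  Y=(0.129711, 0.000000)  product (0.009638, 0.000000)
  m=+1: Y*=(-0.091265, 0.369110)  Y=(-0.384683, 0.026544)  product (0.025311, -0.144413)
  m=+2: Y*=(-0.201005, -0.105873)  Y=(0.202623, -0.028097)  product (-0.043703, -0.015805)
Σ over m = (-0.027147, 0.000000); ×(4π/5) → (-0.068228, 0.000000). Real part: -0.068228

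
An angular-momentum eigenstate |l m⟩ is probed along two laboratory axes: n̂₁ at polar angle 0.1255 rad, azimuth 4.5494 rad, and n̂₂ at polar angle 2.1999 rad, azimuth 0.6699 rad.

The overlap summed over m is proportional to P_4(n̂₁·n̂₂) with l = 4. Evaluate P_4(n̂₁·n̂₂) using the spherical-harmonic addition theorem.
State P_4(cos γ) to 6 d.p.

-0.428449

Summing Y*_{l m}(θ₁,φ₁)·Y_{l m}(θ₂,φ₂) over m ∈ [−4, 4]; prefactor 4π/(2·4+1) = 1.396263:
  [-4]  conj(Y_{4,-4})(Ω₁) = +0.000086-0.000066i ; Y_{4,-4}(Ω₂) = -0.169312-0.084306i ; Δ = -0.000020+0.000004i
  [-3]  conj(Y_{4,-3})(Ω₁) = +0.001144+0.002150i ; Y_{4,-3}(Ω₂) = +0.165441+0.352420i ; Δ = -0.000568+0.000759i
  [-2]  conj(Y_{4,-2})(Ω₁) = -0.029247+0.009886i ; Y_{4,-2}(Ω₂) = +0.071284-0.303084i ; Δ = +0.000912+0.009569i
  [-1]  conj(Y_{4,-1})(Ω₁) = -0.037088-0.225531i ; Y_{4,-1}(Ω₂) = +0.101686-0.080545i ; Δ = -0.021937-0.019946i
  [+0]  conj(Y_{4,0})(Ω₁) = +0.780896-0.000000i ; Y_{4,0}(Ω₂) = -0.337595+0.000000i ; Δ = -0.263627+0.000000i
  [+1]  conj(Y_{4,1})(Ω₁) = +0.037088-0.225531i ; Y_{4,1}(Ω₂) = -0.101686-0.080545i ; Δ = -0.021937+0.019946i
  [+2]  conj(Y_{4,2})(Ω₁) = -0.029247-0.009886i ; Y_{4,2}(Ω₂) = +0.071284+0.303084i ; Δ = +0.000912-0.009569i
  [+3]  conj(Y_{4,3})(Ω₁) = -0.001144+0.002150i ; Y_{4,3}(Ω₂) = -0.165441+0.352420i ; Δ = -0.000568-0.000759i
  [+4]  conj(Y_{4,4})(Ω₁) = +0.000086+0.000066i ; Y_{4,4}(Ω₂) = -0.169312+0.084306i ; Δ = -0.000020-0.000004i
Total Σ_m = -0.306854+0.000000i. Multiply by 1.396263: -0.428449+0.000000i. P_4(cos γ) = -0.428449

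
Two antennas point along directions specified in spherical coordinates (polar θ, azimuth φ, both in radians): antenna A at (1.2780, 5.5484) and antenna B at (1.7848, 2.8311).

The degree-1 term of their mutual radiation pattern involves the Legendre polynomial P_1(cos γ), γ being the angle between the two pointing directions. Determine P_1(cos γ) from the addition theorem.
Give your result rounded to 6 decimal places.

-0.913938

Term-by-term m-sum for l=1 (normalisation 4π/3 = 4.188790):
  m=-1: Y*=+0.245438-0.221771i  Y=-0.321469-0.103150i  product -0.101776+0.045976i
  m=+0: Y*=+0.141026-0.000000i  Y=-0.103766+0.000000i  product -0.014634+0.000000i
  m=+1: Y*=-0.245438-0.221771i  Y=+0.321469-0.103150i  product -0.101776-0.045976i
Accumulated sum -0.218187+0.000000i; after 4π/(2l+1) scaling, -0.913938+0.000000i ⇒ P_1 = -0.913938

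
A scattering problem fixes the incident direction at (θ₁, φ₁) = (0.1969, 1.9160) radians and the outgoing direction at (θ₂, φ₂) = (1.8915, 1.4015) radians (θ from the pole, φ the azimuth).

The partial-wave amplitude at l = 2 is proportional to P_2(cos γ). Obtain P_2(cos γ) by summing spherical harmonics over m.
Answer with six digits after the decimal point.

-0.467356

Summing Y*_{l m}(θ₁,φ₁)·Y_{l m}(θ₂,φ₂) over m ∈ [−2, 2]; prefactor 4π/(2·2+1) = 2.513274:
  term(m=-2) = +0.002652+0.004406i   from Y*(Ω₁)=-0.011398-0.009415i, Y(Ω₂)=-0.328137-0.115555i
  term(m=-1) = -0.029820-0.016857i   from Y*(Ω₁)=-0.050154+0.139470i, Y(Ω₂)=-0.038941+0.227813i
  term(m=+0) = -0.131619+0.000000i   from Y*(Ω₁)=+0.594572-0.000000i, Y(Ω₂)=-0.221368+0.000000i
  term(m=+1) = -0.029820+0.016857i   from Y*(Ω₁)=+0.050154+0.139470i, Y(Ω₂)=+0.038941+0.227813i
  term(m=+2) = +0.002652-0.004406i   from Y*(Ω₁)=-0.011398+0.009415i, Y(Ω₂)=-0.328137+0.115555i
Accumulated sum -0.185955+0.000000i; after 4π/(2l+1) scaling, -0.467356+0.000000i ⇒ P_2 = -0.467356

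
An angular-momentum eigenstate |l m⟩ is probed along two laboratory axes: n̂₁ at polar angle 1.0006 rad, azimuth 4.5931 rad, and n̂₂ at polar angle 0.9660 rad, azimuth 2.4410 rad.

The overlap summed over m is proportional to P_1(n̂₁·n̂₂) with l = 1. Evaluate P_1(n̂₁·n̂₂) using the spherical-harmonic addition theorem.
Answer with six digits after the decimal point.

-0.073322

Term-by-term m-sum for l=1 (normalisation 4π/3 = 4.188790):
  m=-1: -0.03461 - 0.28877j × -0.21727 - 0.18322j = -0.04539 + 0.06908j  (running Σ = -0.04539 + 0.06908j)
  m=0: 0.26375 + 0.00000j × 0.27782 + 0.00000j = 0.07327 + 0.00000j  (running Σ = 0.02788 + 0.06908j)
  m=1: 0.03461 - 0.28877j × 0.21727 - 0.18322j = -0.04539 - 0.06908j  (running Σ = -0.01750 + 0.00000j)
Accumulated sum -0.01750 + 0.00000j; after 4π/(2l+1) scaling, -0.07332 + 0.00000j ⇒ P_1 = -0.073322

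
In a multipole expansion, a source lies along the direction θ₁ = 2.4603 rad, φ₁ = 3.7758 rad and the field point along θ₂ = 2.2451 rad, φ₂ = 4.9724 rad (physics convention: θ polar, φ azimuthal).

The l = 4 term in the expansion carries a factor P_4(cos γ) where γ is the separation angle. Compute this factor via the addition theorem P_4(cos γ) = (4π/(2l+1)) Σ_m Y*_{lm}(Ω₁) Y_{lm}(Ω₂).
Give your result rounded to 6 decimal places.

-0.427788

Summing Y*_{l m}(θ₁,φ₁)·Y_{l m}(θ₂,φ₂) over m ∈ [−4, 4]; prefactor 4π/(2·4+1) = 1.396263:
  m=-4: -0.057274+0.039585i × +0.083401-0.142098i = +0.000848+0.011440i  (running Σ = +0.000848+0.011440i)
  m=-3: -0.079121+0.229624i × +0.261971+0.264797i = -0.081531+0.039204i  (running Σ = -0.080683+0.050644i)
  m=-2: +0.127371+0.408309i × -0.306221+0.175339i = -0.110596-0.102700i  (running Σ = -0.191279-0.052056i)
  m=-1: +0.228095+0.167782i × +0.016092+0.060488i = -0.006478+0.016497i  (running Σ = -0.197758-0.035559i)
  m=0: -0.249585-0.000000i × -0.357133+0.000000i = +0.089135+0.000000i  (running Σ = -0.108623-0.035559i)
  m=1: -0.228095+0.167782i × -0.016092+0.060488i = -0.006478-0.016497i  (running Σ = -0.115101-0.052056i)
  m=2: +0.127371-0.408309i × -0.306221-0.175339i = -0.110596+0.102700i  (running Σ = -0.225697+0.050644i)
  m=3: +0.079121+0.229624i × -0.261971+0.264797i = -0.081531-0.039204i  (running Σ = -0.307229+0.011440i)
  m=4: -0.057274-0.039585i × +0.083401+0.142098i = +0.000848-0.011440i  (running Σ = -0.306380-0.000000i)
Σ over m = -0.306380-0.000000i; ×(4π/9) → -0.427788-0.000000i. Real part: -0.427788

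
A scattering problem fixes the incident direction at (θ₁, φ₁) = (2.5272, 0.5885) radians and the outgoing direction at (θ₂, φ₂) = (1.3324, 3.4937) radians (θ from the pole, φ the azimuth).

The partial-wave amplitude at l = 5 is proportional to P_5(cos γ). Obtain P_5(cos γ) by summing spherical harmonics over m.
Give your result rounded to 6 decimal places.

0.408964

Expand P_5 via completeness: Σ_{m} conj(Y_{5,m}) at Ω₁ times Y_{5,m} at Ω₂ —
  term(m=-5) = -0.00450 - 0.01099j   from Y*(Ω₁)=-0.02896 + 0.00584j, Y(Ω₂)=0.07584 + 0.39489j
  term(m=-4) = -0.02395 - 0.03318j   from Y*(Ω₁)=0.09344 - 0.09385j, Y(Ω₂)=0.04995 - 0.30495j
  term(m=-3) = 0.03983 + 0.03418j   from Y*(Ω₁)=-0.06423 + 0.32569j, Y(Ω₂)=0.07780 - 0.13764j
  term(m=-2) = 0.12932 + 0.06615j   from Y*(Ω₁)=-0.17712 - 0.42628j, Y(Ω₂)=-0.23982 + 0.20373j
  term(m=-1) = -0.01613 - 0.00388j   from Y*(Ω₁)=0.15578 + 0.10396j, Y(Ω₂)=-0.08314 + 0.03055j
  term(m=+0) = 0.10885 + 0.00000j   from Y*(Ω₁)=0.34902 + 0.00000j, Y(Ω₂)=0.31186 + 0.00000j
  term(m=+1) = -0.01613 + 0.00388j   from Y*(Ω₁)=-0.15578 + 0.10396j, Y(Ω₂)=0.08314 + 0.03055j
  term(m=+2) = 0.12932 - 0.06615j   from Y*(Ω₁)=-0.17712 + 0.42628j, Y(Ω₂)=-0.23982 - 0.20373j
  term(m=+3) = 0.03983 - 0.03418j   from Y*(Ω₁)=0.06423 + 0.32569j, Y(Ω₂)=-0.07780 - 0.13764j
  term(m=+4) = -0.02395 + 0.03318j   from Y*(Ω₁)=0.09344 + 0.09385j, Y(Ω₂)=0.04995 + 0.30495j
  term(m=+5) = -0.00450 + 0.01099j   from Y*(Ω₁)=0.02896 + 0.00584j, Y(Ω₂)=-0.07584 + 0.39489j
Total Σ_m = 0.35799 - 0.00000j. Multiply by 1.142397: 0.40896 - 0.00000j. P_5(cos γ) = 0.408964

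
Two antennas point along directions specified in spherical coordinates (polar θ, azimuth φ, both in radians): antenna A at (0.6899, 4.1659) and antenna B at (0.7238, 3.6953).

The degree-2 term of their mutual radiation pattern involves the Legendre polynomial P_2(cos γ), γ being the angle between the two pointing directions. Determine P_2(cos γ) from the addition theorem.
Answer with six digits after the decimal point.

0.864053

Expand P_2 via completeness: Σ_{m} conj(Y_{2,m}) at Ω₁ times Y_{2,m} at Ω₂ —
  term(m=-2) = (0.015608, 0.021425)   from Y*(Ω₁)=(-0.071953, 0.138948), Y(Ω₂)=(0.075719, -0.151539)
  term(m=-1) = (0.129580, 0.065920)   from Y*(Ω₁)=(-0.197093, -0.324014), Y(Ω₂)=(-0.326067, 0.201581)
  term(m=+0) = (0.053419, 0.000000)   from Y*(Ω₁)=(0.247505, -0.000000), Y(Ω₂)=(0.215831, 0.000000)
  term(m=+1) = (0.129580, -0.065920)   from Y*(Ω₁)=(0.197093, -0.324014), Y(Ω₂)=(0.326067, 0.201581)
  term(m=+2) = (0.015608, -0.021425)   from Y*(Ω₁)=(-0.071953, -0.138948), Y(Ω₂)=(0.075719, 0.151539)
Σ over m = (0.343796, 0.000000); ×(4π/5) → (0.864053, 0.000000). Real part: 0.864053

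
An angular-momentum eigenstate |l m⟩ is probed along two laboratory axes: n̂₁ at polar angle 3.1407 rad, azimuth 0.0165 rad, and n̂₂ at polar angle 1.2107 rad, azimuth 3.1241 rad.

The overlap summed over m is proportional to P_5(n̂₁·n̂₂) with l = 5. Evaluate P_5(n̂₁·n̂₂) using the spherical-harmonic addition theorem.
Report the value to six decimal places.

-0.319997

Term-by-term m-sum for l=5 (normalisation 4π/11 = 1.142397):
  m=-5: +0.000000+0.000000i × -0.331925-0.029105i = -0.000000-0.000000i  (running Σ = -0.000000-0.000000i)
  m=-4: -0.000000-0.000000i × +0.395748+0.027736i = -0.000000-0.000000i  (running Σ = -0.000000-0.000000i)
  m=-3: +0.000000+0.000000i × -0.033257-0.001747i = -0.000000-0.000000i  (running Σ = -0.000000-0.000000i)
  m=-2: -0.000003-0.000000i × -0.328011-0.011480i = +0.000001+0.000000i  (running Σ = +0.000001+0.000000i)
  m=-1: +0.002287+0.000038i × +0.124228+0.002173i = +0.000284+0.000010i  (running Σ = +0.000285+0.000010i)
  m=0: -0.935597-0.000000i × +0.300001+0.000000i = -0.280680-0.000000i  (running Σ = -0.280395+0.000010i)
  m=1: -0.002287+0.000038i × -0.124228+0.002173i = +0.000284-0.000010i  (running Σ = -0.280111+0.000000i)
  m=2: -0.000003+0.000000i × -0.328011+0.011480i = +0.000001-0.000000i  (running Σ = -0.280110-0.000000i)
  m=3: -0.000000+0.000000i × +0.033257-0.001747i = -0.000000+0.000000i  (running Σ = -0.280110-0.000000i)
  m=4: -0.000000+0.000000i × +0.395748-0.027736i = -0.000000+0.000000i  (running Σ = -0.280110-0.000000i)
  m=5: -0.000000+0.000000i × +0.331925-0.029105i = -0.000000+0.000000i  (running Σ = -0.280110+0.000000i)
Total Σ_m = -0.280110+0.000000i. Multiply by 1.142397: -0.319997+0.000000i. P_5(cos γ) = -0.319997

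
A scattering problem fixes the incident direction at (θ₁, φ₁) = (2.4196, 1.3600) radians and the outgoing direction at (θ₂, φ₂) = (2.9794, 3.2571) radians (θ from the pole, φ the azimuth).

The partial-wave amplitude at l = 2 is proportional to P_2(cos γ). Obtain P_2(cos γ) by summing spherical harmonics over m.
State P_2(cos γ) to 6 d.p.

0.248569

Addition theorem: P_2(cos γ) = (4π/5) Σ_m Y*_{lm}(Ω₁) Y_{lm}(Ω₂), m = −2…2:
  m=-2: Y*=(-0.153938, 0.069039)  Y=(0.009805, -0.002306)  product (-0.001350, 0.001032)
  m=-1: Y*=(-0.080175, -0.374691)  Y=(0.122295, -0.014189)  product (-0.015122, -0.044685)
  m=+0: Y*=(0.217528, -0.000000)  Y=(0.606110, 0.000000)  product (0.131846, 0.000000)
  m=+1: Y*=(0.080175, -0.374691)  Y=(-0.122295, -0.014189)  product (-0.015122, 0.044685)
  m=+2: Y*=(-0.153938, -0.069039)  Y=(0.009805, 0.002306)  product (-0.001350, -0.001032)
Total Σ_m = (0.098902, -0.000000). Multiply by 2.513274: (0.248569, -0.000000). P_2(cos γ) = 0.248569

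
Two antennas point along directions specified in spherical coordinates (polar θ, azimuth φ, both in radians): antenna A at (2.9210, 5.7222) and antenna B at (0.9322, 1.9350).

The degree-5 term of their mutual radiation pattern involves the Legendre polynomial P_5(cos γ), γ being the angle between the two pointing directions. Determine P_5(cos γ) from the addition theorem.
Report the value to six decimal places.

Term-by-term m-sum for l=5 (normalisation 4π/11 = 1.142397):
  [-5]  conj(Y_{5,-5})(Ω₁) = -0.00022 - 0.00008j ; Y_{5,-5}(Ω₂) = -0.15007 + 0.03836j ; Δ = 0.00004 + 0.00000j
  [-4]  conj(Y_{5,-4})(Ω₁) = 0.00205 + 0.00257j ; Y_{5,-4}(Ω₂) = 0.04136 - 0.36127j ; Δ = 0.00101 - 0.00063j
  [-3]  conj(Y_{5,-3})(Ω₁) = -0.00307 - 0.02726j ; Y_{5,-3}(Ω₂) = 0.34941 + 0.18110j ; Δ = 0.00386 - 0.01008j
  [-2]  conj(Y_{5,-2})(Ω₁) = -0.06377 + 0.13242j ; Y_{5,-2}(Ω₂) = -0.03203 + 0.02857j ; Δ = -0.00174 - 0.00606j
  [-1]  conj(Y_{5,-1})(Ω₁) = 0.39802 - 0.25009j ; Y_{5,-1}(Ω₂) = 0.12121 + 0.31796j ; Δ = 0.12776 + 0.09624j
  [+0]  conj(Y_{5,0})(Ω₁) = -0.62345 + 0.00000j ; Y_{5,0}(Ω₂) = -0.13370 + 0.00000j ; Δ = 0.08336 + 0.00000j
  [+1]  conj(Y_{5,1})(Ω₁) = -0.39802 - 0.25009j ; Y_{5,1}(Ω₂) = -0.12121 + 0.31796j ; Δ = 0.12776 - 0.09624j
  [+2]  conj(Y_{5,2})(Ω₁) = -0.06377 - 0.13242j ; Y_{5,2}(Ω₂) = -0.03203 - 0.02857j ; Δ = -0.00174 + 0.00606j
  [+3]  conj(Y_{5,3})(Ω₁) = 0.00307 - 0.02726j ; Y_{5,3}(Ω₂) = -0.34941 + 0.18110j ; Δ = 0.00386 + 0.01008j
  [+4]  conj(Y_{5,4})(Ω₁) = 0.00205 - 0.00257j ; Y_{5,4}(Ω₂) = 0.04136 + 0.36127j ; Δ = 0.00101 + 0.00063j
  [+5]  conj(Y_{5,5})(Ω₁) = 0.00022 - 0.00008j ; Y_{5,5}(Ω₂) = 0.15007 + 0.03836j ; Δ = 0.00004 - 0.00000j
Total Σ_m = 0.34522 + 0.00000j. Multiply by 1.142397: 0.39438 + 0.00000j. P_5(cos γ) = 0.394381

0.394381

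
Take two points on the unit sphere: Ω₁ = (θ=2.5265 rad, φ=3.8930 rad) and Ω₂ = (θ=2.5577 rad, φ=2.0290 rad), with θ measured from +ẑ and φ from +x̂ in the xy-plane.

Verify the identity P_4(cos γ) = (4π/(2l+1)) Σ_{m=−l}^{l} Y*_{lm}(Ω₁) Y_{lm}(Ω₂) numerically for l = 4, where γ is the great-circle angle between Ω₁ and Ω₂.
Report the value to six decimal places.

Expand P_4 via completeness: Σ_{m} conj(Y_{4,m}) at Ω₁ times Y_{4,m} at Ω₂ —
  m=-4: -0.048610+0.006650i × -0.010587-0.039477i = +0.000777+0.001849i  (running Σ = +0.000777+0.001849i)
  m=-3: -0.124025+0.152301i × -0.171601-0.034104i = +0.026477-0.021905i  (running Σ = +0.027254-0.020057i)
  m=-2: +0.027763+0.407755i × -0.239640+0.312376i = -0.134026-0.089042i  (running Σ = -0.106772-0.109099i)
  m=-1: +0.271948+0.254062i × +0.180243+0.365446i = -0.043829+0.145175i  (running Σ = -0.150601+0.036077i)
  m=0: -0.152158-0.000000i × -0.097710+0.000000i = +0.014867+0.000000i  (running Σ = -0.135733+0.036077i)
  m=1: -0.271948+0.254062i × -0.180243+0.365446i = -0.043829-0.145175i  (running Σ = -0.179563-0.109099i)
  m=2: +0.027763-0.407755i × -0.239640-0.312376i = -0.134026+0.089042i  (running Σ = -0.313588-0.020057i)
  m=3: +0.124025+0.152301i × +0.171601-0.034104i = +0.026477+0.021905i  (running Σ = -0.287111+0.001849i)
  m=4: -0.048610-0.006650i × -0.010587+0.039477i = +0.000777-0.001849i  (running Σ = -0.286334+0.000000i)
Total Σ_m = -0.286334+0.000000i. Multiply by 1.396263: -0.399798+0.000000i. P_4(cos γ) = -0.399798

-0.399798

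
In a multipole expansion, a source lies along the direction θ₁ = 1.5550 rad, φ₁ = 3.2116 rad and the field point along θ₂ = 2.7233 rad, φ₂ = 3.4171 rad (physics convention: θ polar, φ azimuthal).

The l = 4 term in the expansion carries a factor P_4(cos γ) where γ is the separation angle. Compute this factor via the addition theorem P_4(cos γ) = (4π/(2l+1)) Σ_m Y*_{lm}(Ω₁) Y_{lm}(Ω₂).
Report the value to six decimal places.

-0.081266

Addition theorem: P_4(cos γ) = (4π/9) Σ_m Y*_{lm}(Ω₁) Y_{lm}(Ω₂), m = −4…4:
  m=-4: Y*=+0.425083+0.122248i  Y=+0.005443-0.010748i  product +0.003628-0.003903i
  m=-3: Y*=-0.019329-0.004120i  Y=+0.051931-0.056388i  product -0.001236+0.000876i
  m=-2: Y*=-0.330589-0.046592i  Y=+0.227845-0.140011i  product -0.081846+0.035670i
  m=-1: Y*=+0.022347+0.001567i  Y=+0.480744-0.135905i  product +0.010956-0.002284i
  m=+0: Y*=+0.316565-0.000000i  Y=+0.248903+0.000000i  product +0.078794+0.000000i
  m=+1: Y*=-0.022347+0.001567i  Y=-0.480744-0.135905i  product +0.010956+0.002284i
  m=+2: Y*=-0.330589+0.046592i  Y=+0.227845+0.140011i  product -0.081846-0.035670i
  m=+3: Y*=+0.019329-0.004120i  Y=-0.051931-0.056388i  product -0.001236-0.000876i
  m=+4: Y*=+0.425083-0.122248i  Y=+0.005443+0.010748i  product +0.003628+0.003903i
Accumulated sum -0.058203+0.000000i; after 4π/(2l+1) scaling, -0.081266+0.000000i ⇒ P_4 = -0.081266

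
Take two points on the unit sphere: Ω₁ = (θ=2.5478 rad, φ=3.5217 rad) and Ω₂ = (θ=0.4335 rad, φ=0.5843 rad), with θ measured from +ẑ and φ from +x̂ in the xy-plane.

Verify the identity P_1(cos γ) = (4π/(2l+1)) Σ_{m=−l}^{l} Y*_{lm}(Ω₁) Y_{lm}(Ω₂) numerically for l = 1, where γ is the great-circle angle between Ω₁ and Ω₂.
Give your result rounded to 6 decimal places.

-0.982298

Addition theorem: P_1(cos γ) = (4π/3) Σ_m Y*_{lm}(Ω₁) Y_{lm}(Ω₂), m = −1…1:
  m=-1: Y*=-0.179510-0.071721i  Y=+0.121048-0.080053i  product -0.027471+0.005689i
  m=+0: Y*=-0.404966-0.000000i  Y=+0.443407+0.000000i  product -0.179565-0.000000i
  m=+1: Y*=+0.179510-0.071721i  Y=-0.121048-0.080053i  product -0.027471-0.005689i
Total Σ_m = -0.234506+0.000000i. Multiply by 4.188790: -0.982298+0.000000i. P_1(cos γ) = -0.982298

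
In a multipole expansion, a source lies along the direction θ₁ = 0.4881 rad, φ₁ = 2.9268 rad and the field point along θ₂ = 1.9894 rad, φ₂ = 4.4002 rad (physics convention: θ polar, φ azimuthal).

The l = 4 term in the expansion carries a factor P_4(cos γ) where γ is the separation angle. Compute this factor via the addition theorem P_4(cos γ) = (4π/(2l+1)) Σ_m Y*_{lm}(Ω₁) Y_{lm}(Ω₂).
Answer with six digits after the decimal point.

Summing Y*_{l m}(θ₁,φ₁)·Y_{l m}(θ₂,φ₂) over m ∈ [−4, 4]; prefactor 4π/(2·4+1) = 1.396263:
  [-4]  conj(Y_{4,-4})(Ω₁) = (0.013977, -0.016207) ; Y_{4,-4}(Ω₂) = (0.097601, 0.292522) ; Δ = (0.006105, 0.002507)
  [-3]  conj(Y_{4,-3})(Ω₁) = (-0.091147, 0.068485) ; Y_{4,-3}(Ω₂) = (-0.312584, 0.229940) ; Δ = (0.012744, -0.042366)
  [-2]  conj(Y_{4,-2})(Ω₁) = (0.298333, -0.136672) ; Y_{4,-2}(Ω₂) = (-0.035482, -0.025566) ; Δ = (-0.014080, -0.002778)
  [-1]  conj(Y_{4,-1})(Ω₁) = (-0.471069, 0.102768) ; Y_{4,-1}(Ω₂) = (-0.099478, 0.308226) ; Δ = (0.015185, -0.155419)
  [+0]  conj(Y_{4,0})(Ω₁) = (0.094799, -0.000000) ; Y_{4,0}(Ω₂) = (-0.105930, 0.000000) ; Δ = (-0.010042, 0.000000)
  [+1]  conj(Y_{4,1})(Ω₁) = (0.471069, 0.102768) ; Y_{4,1}(Ω₂) = (0.099478, 0.308226) ; Δ = (0.015185, 0.155419)
  [+2]  conj(Y_{4,2})(Ω₁) = (0.298333, 0.136672) ; Y_{4,2}(Ω₂) = (-0.035482, 0.025566) ; Δ = (-0.014080, 0.002778)
  [+3]  conj(Y_{4,3})(Ω₁) = (0.091147, 0.068485) ; Y_{4,3}(Ω₂) = (0.312584, 0.229940) ; Δ = (0.012744, 0.042366)
  [+4]  conj(Y_{4,4})(Ω₁) = (0.013977, 0.016207) ; Y_{4,4}(Ω₂) = (0.097601, -0.292522) ; Δ = (0.006105, -0.002507)
Accumulated sum (0.029866, -0.000000); after 4π/(2l+1) scaling, (0.041701, -0.000000) ⇒ P_4 = 0.041701

0.041701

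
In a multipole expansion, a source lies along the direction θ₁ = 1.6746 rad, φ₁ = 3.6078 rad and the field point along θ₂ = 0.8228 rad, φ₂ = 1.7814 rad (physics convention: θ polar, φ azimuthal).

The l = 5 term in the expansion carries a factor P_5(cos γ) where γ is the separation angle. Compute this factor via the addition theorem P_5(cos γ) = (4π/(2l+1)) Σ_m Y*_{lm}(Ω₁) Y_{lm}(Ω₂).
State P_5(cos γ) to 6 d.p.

Addition theorem: P_5(cos γ) = (4π/11) Σ_m Y*_{lm}(Ω₁) Y_{lm}(Ω₂), m = −5…5:
  [-5]  conj(Y_{5,-5})(Ω₁) = +0.311316-0.327388i ; Y_{5,-5}(Ω₂) = -0.085369-0.048627i ; Δ = -0.042497+0.012810i
  [-4]  conj(Y_{5,-4})(Ω₁) = +0.043134-0.142445i ; Y_{5,-4}(Ω₂) = +0.191892-0.215123i ; Δ = -0.022366-0.036613i
  [-3]  conj(Y_{5,-3})(Ω₁) = +0.052682+0.302950i ; Y_{5,-3}(Ω₂) = +0.254628+0.347903i ; Δ = -0.091983+0.095467i
  [-2]  conj(Y_{5,-2})(Ω₁) = +0.100186+0.135016i ; Y_{5,-2}(Ω₂) = -0.219279+0.098242i ; Δ = -0.035233-0.019764i
  [-1]  conj(Y_{5,-1})(Ω₁) = -0.242477-0.122015i ; Y_{5,-1}(Ω₂) = +0.048210+0.225520i ; Δ = +0.015827-0.060566i
  [+0]  conj(Y_{5,0})(Ω₁) = -0.172752-0.000000i ; Y_{5,0}(Ω₂) = -0.310267+0.000000i ; Δ = +0.053599+0.000000i
  [+1]  conj(Y_{5,1})(Ω₁) = +0.242477-0.122015i ; Y_{5,1}(Ω₂) = -0.048210+0.225520i ; Δ = +0.015827+0.060566i
  [+2]  conj(Y_{5,2})(Ω₁) = +0.100186-0.135016i ; Y_{5,2}(Ω₂) = -0.219279-0.098242i ; Δ = -0.035233+0.019764i
  [+3]  conj(Y_{5,3})(Ω₁) = -0.052682+0.302950i ; Y_{5,3}(Ω₂) = -0.254628+0.347903i ; Δ = -0.091983-0.095467i
  [+4]  conj(Y_{5,4})(Ω₁) = +0.043134+0.142445i ; Y_{5,4}(Ω₂) = +0.191892+0.215123i ; Δ = -0.022366+0.036613i
  [+5]  conj(Y_{5,5})(Ω₁) = -0.311316-0.327388i ; Y_{5,5}(Ω₂) = +0.085369-0.048627i ; Δ = -0.042497-0.012810i
Total Σ_m = -0.298904-0.000000i. Multiply by 1.142397: -0.341468-0.000000i. P_5(cos γ) = -0.341468

-0.341468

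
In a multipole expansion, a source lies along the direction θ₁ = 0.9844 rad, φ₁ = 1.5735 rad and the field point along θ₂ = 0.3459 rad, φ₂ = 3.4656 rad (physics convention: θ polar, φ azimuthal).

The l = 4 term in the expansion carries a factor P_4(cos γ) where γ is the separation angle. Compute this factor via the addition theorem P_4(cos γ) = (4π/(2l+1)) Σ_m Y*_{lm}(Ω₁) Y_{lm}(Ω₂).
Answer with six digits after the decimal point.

Term-by-term m-sum for l=4 (normalisation 4π/9 = 1.396263):
  m=-4: (0.212998, 0.002304) × (0.001587, -0.005628) = (0.000351, -0.001195)  (running Σ = (0.000351, -0.001195))
  m=-3: (0.003246, -0.400247) × (-0.025866, 0.037908) = (0.015089, 0.010476)  (running Σ = (0.015440, 0.009281))
  m=-2: (-0.265384, -0.001435) × (0.159281, -0.120588) = (-0.042444, 0.031774)  (running Σ = (-0.027004, 0.041054))
  m=-1: (0.000505, -0.186769) × (-0.457080, 0.153507) = (0.028439, 0.085446)  (running Σ = (0.001435, 0.126500))
  m=0: (-0.307259, -0.000000) × (0.408804, 0.000000) = (-0.125609, -0.000000)  (running Σ = (-0.124173, 0.126500))
  m=1: (-0.000505, -0.186769) × (0.457080, 0.153507) = (0.028439, -0.085446)  (running Σ = (-0.095734, 0.041054))
  m=2: (-0.265384, 0.001435) × (0.159281, 0.120588) = (-0.042444, -0.031774)  (running Σ = (-0.138177, 0.009281))
  m=3: (-0.003246, -0.400247) × (0.025866, 0.037908) = (0.015089, -0.010476)  (running Σ = (-0.123089, -0.001195))
  m=4: (0.212998, -0.002304) × (0.001587, 0.005628) = (0.000351, 0.001195)  (running Σ = (-0.122738, 0.000000))
Accumulated sum (-0.122738, 0.000000); after 4π/(2l+1) scaling, (-0.171374, 0.000000) ⇒ P_4 = -0.171374

-0.171374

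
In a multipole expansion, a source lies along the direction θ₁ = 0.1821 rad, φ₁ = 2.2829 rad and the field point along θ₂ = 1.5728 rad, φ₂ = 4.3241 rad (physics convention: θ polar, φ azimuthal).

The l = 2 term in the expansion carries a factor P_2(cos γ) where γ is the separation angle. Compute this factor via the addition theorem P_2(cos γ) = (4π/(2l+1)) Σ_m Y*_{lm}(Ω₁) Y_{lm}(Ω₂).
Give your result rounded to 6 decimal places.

Addition theorem: P_2(cos γ) = (4π/5) Σ_m Y*_{lm}(Ω₁) Y_{lm}(Ω₂), m = −2…2:
  [-2]  conj(Y_{2,-2})(Ω₁) = -0.001850-0.012532i ; Y_{2,-2}(Ω₂) = -0.275534-0.270716i ; Δ = -0.002883+0.003954i
  [-1]  conj(Y_{2,-1})(Ω₁) = -0.089906+0.104155i ; Y_{2,-1}(Ω₂) = +0.000586-0.001433i ; Δ = +0.000097+0.000190i
  [+0]  conj(Y_{2,0})(Ω₁) = +0.599753-0.000000i ; Y_{2,0}(Ω₂) = -0.315388+0.000000i ; Δ = -0.189155+0.000000i
  [+1]  conj(Y_{2,1})(Ω₁) = +0.089906+0.104155i ; Y_{2,1}(Ω₂) = -0.000586-0.001433i ; Δ = +0.000097-0.000190i
  [+2]  conj(Y_{2,2})(Ω₁) = -0.001850+0.012532i ; Y_{2,2}(Ω₂) = -0.275534+0.270716i ; Δ = -0.002883-0.003954i
Total Σ_m = -0.194727+0.000000i. Multiply by 2.513274: -0.489403+0.000000i. P_2(cos γ) = -0.489403

-0.489403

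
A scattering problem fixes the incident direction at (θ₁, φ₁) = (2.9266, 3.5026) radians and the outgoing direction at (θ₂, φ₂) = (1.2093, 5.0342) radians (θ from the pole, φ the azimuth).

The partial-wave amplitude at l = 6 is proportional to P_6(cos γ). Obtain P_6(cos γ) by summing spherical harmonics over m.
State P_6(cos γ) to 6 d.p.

Addition theorem: P_6(cos γ) = (4π/13) Σ_m Y*_{lm}(Ω₁) Y_{lm}(Ω₂), m = −6…6:
  m=-6: -0.000026+0.000038i × +0.113994+0.302786i = -0.000014-0.000003i  (running Σ = -0.000014-0.000003i)
  m=-5: -0.000168+0.000703i × +0.423461-0.016209i = -0.000060+0.000300i  (running Σ = -0.000074+0.000297i)
  m=-4: +0.000888+0.006964i × +0.028724-0.098572i = +0.000712+0.000113i  (running Σ = +0.000638+0.000409i)
  m=-3: +0.021718+0.040937i × +0.251781+0.174242i = -0.001665+0.014091i  (running Σ = -0.001027+0.014501i)
  m=-2: +0.154454+0.136018i × +0.167586-0.125721i = +0.042985+0.003377i  (running Σ = +0.041958+0.017877i)
  m=-1: +0.516527+0.195017i × +0.076029+0.228040i = -0.005201+0.132616i  (running Σ = +0.036757+0.150493i)
  m=0: +0.579427-0.000000i × +0.232502+0.000000i = +0.134718+0.000000i  (running Σ = +0.171475+0.150493i)
  m=1: -0.516527+0.195017i × -0.076029+0.228040i = -0.005201-0.132616i  (running Σ = +0.166275+0.017877i)
  m=2: +0.154454-0.136018i × +0.167586+0.125721i = +0.042985-0.003377i  (running Σ = +0.209259+0.014501i)
  m=3: -0.021718+0.040937i × -0.251781+0.174242i = -0.001665-0.014091i  (running Σ = +0.207594+0.000409i)
  m=4: +0.000888-0.006964i × +0.028724+0.098572i = +0.000712-0.000113i  (running Σ = +0.208306+0.000297i)
  m=5: +0.000168+0.000703i × -0.423461-0.016209i = -0.000060-0.000300i  (running Σ = +0.208247-0.000003i)
  m=6: -0.000026-0.000038i × +0.113994-0.302786i = -0.000014+0.000003i  (running Σ = +0.208233-0.000000i)
Accumulated sum +0.208233-0.000000i; after 4π/(2l+1) scaling, +0.201287-0.000000i ⇒ P_6 = 0.201287

0.201287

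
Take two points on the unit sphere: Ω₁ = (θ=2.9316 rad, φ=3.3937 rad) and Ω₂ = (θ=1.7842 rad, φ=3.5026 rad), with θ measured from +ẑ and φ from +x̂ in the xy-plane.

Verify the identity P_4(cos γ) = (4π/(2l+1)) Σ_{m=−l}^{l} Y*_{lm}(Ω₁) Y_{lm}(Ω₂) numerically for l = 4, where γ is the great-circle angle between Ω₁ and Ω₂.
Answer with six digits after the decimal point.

-0.131098

Summing Y*_{l m}(θ₁,φ₁)·Y_{l m}(θ₂,φ₂) over m ∈ [−4, 4]; prefactor 4π/(2·4+1) = 1.396263:
  m=-4: (0.000446, 0.000707) × (0.051042, -0.400485) = (0.000306, -0.000142)  (running Σ = (0.000306, -0.000142))
  m=-3: (0.008065, 0.007609) × (0.115972, -0.218596) = (0.002599, -0.000881)  (running Σ = (0.002905, -0.001023))
  m=-2: (0.072491, 0.039999) × (-0.164502, 0.144867) = (-0.017719, 0.003921)  (running Σ = (-0.014815, 0.002899))
  m=-1: (0.345195, 0.088918) × (-0.246065, 0.092903) = (-0.093201, 0.010190)  (running Σ = (-0.108016, 0.013088))
  m=0: (0.669409, -0.000000) × (0.182459, 0.000000) = (0.122139, 0.000000)  (running Σ = (0.014124, 0.013088))
  m=1: (-0.345195, 0.088918) × (0.246065, 0.092903) = (-0.093201, -0.010190)  (running Σ = (-0.079077, 0.002899))
  m=2: (0.072491, -0.039999) × (-0.164502, -0.144867) = (-0.017719, -0.003921)  (running Σ = (-0.096797, -0.001023))
  m=3: (-0.008065, 0.007609) × (-0.115972, -0.218596) = (0.002599, 0.000881)  (running Σ = (-0.094198, -0.000142))
  m=4: (0.000446, -0.000707) × (0.051042, 0.400485) = (0.000306, 0.000142)  (running Σ = (-0.093892, -0.000000))
Total Σ_m = (-0.093892, -0.000000). Multiply by 1.396263: (-0.131098, -0.000000). P_4(cos γ) = -0.131098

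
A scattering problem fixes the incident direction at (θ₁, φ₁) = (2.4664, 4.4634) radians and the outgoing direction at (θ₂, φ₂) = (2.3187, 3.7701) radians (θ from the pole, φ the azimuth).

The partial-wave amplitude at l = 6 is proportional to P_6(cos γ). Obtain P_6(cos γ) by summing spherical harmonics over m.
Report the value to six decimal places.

-0.319700

Addition theorem: P_6(cos γ) = (4π/13) Σ_m Y*_{lm}(Ω₁) Y_{lm}(Ω₂), m = −6…6:
  m=-6: Y*=-0.00221 + 0.02872j  Y=-0.06063 + 0.04415j  product -0.00113 - 0.00184j
  m=-5: Y*=0.11807 + 0.03989j  Y=-0.24102 + 0.00023j  product -0.02847 - 0.00959j
  m=-4: Y*=0.16884 - 0.26063j  Y=-0.34103 - 0.24738j  product -0.12205 + 0.04711j
  m=-3: Y*=-0.31234 - 0.33732j  Y=-0.11282 - 0.34656j  product -0.08166 + 0.14630j
  m=-2: Y*=-0.25534 + 0.13882j  Y=-0.01435 + 0.04422j  product -0.00247 - 0.01328j
  m=-1: Y*=-0.05090 - 0.20020j  Y=-0.30175 + 0.21932j  product 0.05927 + 0.04925j
  m=+0: Y*=-0.36324 + 0.00000j  Y=-0.06143 + 0.00000j  product 0.02231 + 0.00000j
  m=+1: Y*=0.05090 - 0.20020j  Y=0.30175 + 0.21932j  product 0.05927 - 0.04925j
  m=+2: Y*=-0.25534 - 0.13882j  Y=-0.01435 - 0.04422j  product -0.00247 + 0.01328j
  m=+3: Y*=0.31234 - 0.33732j  Y=0.11282 - 0.34656j  product -0.08166 - 0.14630j
  m=+4: Y*=0.16884 + 0.26063j  Y=-0.34103 + 0.24738j  product -0.12205 - 0.04711j
  m=+5: Y*=-0.11807 + 0.03989j  Y=0.24102 + 0.00023j  product -0.02847 + 0.00959j
  m=+6: Y*=-0.00221 - 0.02872j  Y=-0.06063 - 0.04415j  product -0.00113 + 0.00184j
Total Σ_m = -0.33073 - 0.00000j. Multiply by 0.966644: -0.31970 - 0.00000j. P_6(cos γ) = -0.319700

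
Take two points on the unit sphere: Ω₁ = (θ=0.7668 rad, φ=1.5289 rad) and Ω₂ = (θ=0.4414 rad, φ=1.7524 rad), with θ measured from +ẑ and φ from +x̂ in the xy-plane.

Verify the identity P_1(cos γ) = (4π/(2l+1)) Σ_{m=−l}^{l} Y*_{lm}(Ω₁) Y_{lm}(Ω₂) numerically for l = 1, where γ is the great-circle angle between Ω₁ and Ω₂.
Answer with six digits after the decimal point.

0.940151

Summing Y*_{l m}(θ₁,φ₁)·Y_{l m}(θ₂,φ₂) over m ∈ [−1, 1]; prefactor 4π/(2·1+1) = 4.188790:
  m=-1: Y*=0.01004 + 0.23951j  Y=-0.02666 - 0.14517j  product 0.03450 - 0.00784j
  m=+0: Y*=0.35186 + 0.00000j  Y=0.44177 + 0.00000j  product 0.15544 + 0.00000j
  m=+1: Y*=-0.01004 + 0.23951j  Y=0.02666 - 0.14517j  product 0.03450 + 0.00784j
Accumulated sum 0.22444 + 0.00000j; after 4π/(2l+1) scaling, 0.94015 + 0.00000j ⇒ P_1 = 0.940151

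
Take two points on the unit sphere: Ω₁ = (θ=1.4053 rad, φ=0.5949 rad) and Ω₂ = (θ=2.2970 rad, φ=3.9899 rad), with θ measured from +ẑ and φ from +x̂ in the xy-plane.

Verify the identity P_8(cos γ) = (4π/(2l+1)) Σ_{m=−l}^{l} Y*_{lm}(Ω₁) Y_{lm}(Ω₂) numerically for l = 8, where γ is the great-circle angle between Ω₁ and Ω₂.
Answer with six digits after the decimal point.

Addition theorem: P_8(cos γ) = (4π/17) Σ_m Y*_{lm}(Ω₁) Y_{lm}(Ω₂), m = −8…8:
  m=-8: +0.021605-0.461205i × +0.044106-0.024283i = -0.010247-0.020867i  (running Σ = -0.010247-0.020867i)
  m=-7: -0.160729-0.263284i × +0.168319+0.060496i = -0.011126-0.054039i  (running Σ = -0.021373-0.074906i)
  m=-6: +0.186976+0.085255i × +0.136089+0.343256i = -0.003819+0.075783i  (running Σ = -0.025192+0.000877i)
  m=-5: +0.319740-0.053929i × -0.206884+0.406420i = -0.044231+0.141106i  (running Σ = -0.069423+0.141983i)
  m=-4: -0.079275+0.075649i × -0.222569+0.057219i = +0.013316-0.021373i  (running Σ = -0.056107+0.120610i)
  m=-3: -0.068091+0.313458i × +0.176833+0.120116i = -0.049692+0.047251i  (running Σ = -0.105799+0.167860i)
  m=-2: -0.024136-0.060256i × +0.045091+0.356485i = +0.020392-0.011321i  (running Σ = -0.085407+0.156539i)
  m=-1: -0.262252-0.177460i × +0.036372-0.041263i = -0.016861+0.004367i  (running Σ = -0.102269+0.160906i)
  m=0: +0.051536-0.000000i × +0.365814+0.000000i = +0.018853+0.000000i  (running Σ = -0.083416+0.160906i)
  m=1: +0.262252-0.177460i × -0.036372-0.041263i = -0.016861-0.004367i  (running Σ = -0.100277+0.156539i)
  m=2: -0.024136+0.060256i × +0.045091-0.356485i = +0.020392+0.011321i  (running Σ = -0.079885+0.167860i)
  m=3: +0.068091+0.313458i × -0.176833+0.120116i = -0.049692-0.047251i  (running Σ = -0.129578+0.120610i)
  m=4: -0.079275-0.075649i × -0.222569-0.057219i = +0.013316+0.021373i  (running Σ = -0.116262+0.141983i)
  m=5: -0.319740-0.053929i × +0.206884+0.406420i = -0.044231-0.141106i  (running Σ = -0.160493+0.000877i)
  m=6: +0.186976-0.085255i × +0.136089-0.343256i = -0.003819-0.075783i  (running Σ = -0.164312-0.074906i)
  m=7: +0.160729-0.263284i × -0.168319+0.060496i = -0.011126+0.054039i  (running Σ = -0.175438-0.020867i)
  m=8: +0.021605+0.461205i × +0.044106+0.024283i = -0.010247+0.020867i  (running Σ = -0.185685-0.000000i)
Accumulated sum -0.185685-0.000000i; after 4π/(2l+1) scaling, -0.137258-0.000000i ⇒ P_8 = -0.137258

-0.137258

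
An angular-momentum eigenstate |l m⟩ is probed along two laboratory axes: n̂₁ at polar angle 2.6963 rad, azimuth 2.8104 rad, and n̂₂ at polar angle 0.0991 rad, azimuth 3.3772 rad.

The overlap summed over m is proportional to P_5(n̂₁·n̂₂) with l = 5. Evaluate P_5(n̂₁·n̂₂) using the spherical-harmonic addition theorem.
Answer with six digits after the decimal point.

0.239833

Summing Y*_{l m}(θ₁,φ₁)·Y_{l m}(θ₂,φ₂) over m ∈ [−5, 5]; prefactor 4π/(2·5+1) = 1.142397:
  m=-5: (0.000585, 0.006856) × (-0.000002, 0.000004) = (-0.000000, -0.000000)  (running Σ = (-0.000000, -0.000000))
  m=-4: (-0.011104, 0.044217) × (0.000082, -0.000113) = (0.000004, 0.000005)  (running Σ = (0.000004, 0.000005))
  m=-3: (-0.095493, 0.146642) × (-0.002016, 0.001721) = (-0.000060, -0.000460)  (running Σ = (-0.000056, -0.000455))
  m=-2: (-0.322968, 0.251894) × (0.028986, -0.014768) = (-0.005642, 0.012071)  (running Σ = (-0.005697, 0.011616))
  m=-1: (-0.460270, 0.158268) × (-0.238117, 0.057164) = (0.100551, -0.063997)  (running Σ = (0.094854, -0.052381))
  m=0: (0.023310, -0.000000) × (0.867921, 0.000000) = (0.020231, 0.000000)  (running Σ = (0.115085, -0.052381))
  m=1: (0.460270, 0.158268) × (0.238117, 0.057164) = (0.100551, 0.063997)  (running Σ = (0.215636, 0.011616))
  m=2: (-0.322968, -0.251894) × (0.028986, 0.014768) = (-0.005642, -0.012071)  (running Σ = (0.209994, -0.000455))
  m=3: (0.095493, 0.146642) × (0.002016, 0.001721) = (-0.000060, 0.000460)  (running Σ = (0.209934, 0.000005))
  m=4: (-0.011104, -0.044217) × (0.000082, 0.000113) = (0.000004, -0.000005)  (running Σ = (0.209939, -0.000000))
  m=5: (-0.000585, 0.006856) × (0.000002, 0.000004) = (-0.000000, 0.000000)  (running Σ = (0.209939, 0.000000))
Total Σ_m = (0.209939, 0.000000). Multiply by 1.142397: (0.239833, 0.000000). P_5(cos γ) = 0.239833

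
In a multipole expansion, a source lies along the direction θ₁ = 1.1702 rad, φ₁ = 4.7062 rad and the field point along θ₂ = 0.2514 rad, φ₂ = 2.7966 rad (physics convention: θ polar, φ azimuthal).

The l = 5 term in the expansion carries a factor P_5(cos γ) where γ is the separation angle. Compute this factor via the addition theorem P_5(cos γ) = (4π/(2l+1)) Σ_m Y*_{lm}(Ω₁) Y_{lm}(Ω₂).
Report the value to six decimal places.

0.345106

Term-by-term m-sum for l=5 (normalisation 4π/11 = 1.142397):
  m=-5: -0.009507-0.307134i × +0.000068-0.000437i = -0.000135-0.000017i  (running Σ = -0.000135-0.000017i)
  m=-4: +0.411389-0.010186i × +0.001033+0.005345i = +0.000479+0.002188i  (running Σ = +0.000344+0.002172i)
  m=-3: +0.001849+0.099565i × -0.020236-0.034082i = +0.003356-0.002078i  (running Σ = +0.003700+0.000094i)
  m=-2: +0.304708-0.003772i × +0.142142+0.117311i = +0.043754+0.035210i  (running Σ = +0.047455+0.035303i)
  m=-1: +0.001174+0.189746i × -0.475945-0.171038i = +0.031895-0.090510i  (running Σ = +0.079349-0.055206i)
  m=0: +0.265056-0.000000i × +0.540983+0.000000i = +0.143391+0.000000i  (running Σ = +0.222740-0.055206i)
  m=1: -0.001174+0.189746i × +0.475945-0.171038i = +0.031895+0.090510i  (running Σ = +0.254635+0.035303i)
  m=2: +0.304708+0.003772i × +0.142142-0.117311i = +0.043754-0.035210i  (running Σ = +0.298389+0.000094i)
  m=3: -0.001849+0.099565i × +0.020236-0.034082i = +0.003356+0.002078i  (running Σ = +0.301745+0.002172i)
  m=4: +0.411389+0.010186i × +0.001033-0.005345i = +0.000479-0.002188i  (running Σ = +0.302224-0.000017i)
  m=5: +0.009507-0.307134i × -0.000068-0.000437i = -0.000135+0.000017i  (running Σ = +0.302089+0.000000i)
Accumulated sum +0.302089+0.000000i; after 4π/(2l+1) scaling, +0.345106+0.000000i ⇒ P_5 = 0.345106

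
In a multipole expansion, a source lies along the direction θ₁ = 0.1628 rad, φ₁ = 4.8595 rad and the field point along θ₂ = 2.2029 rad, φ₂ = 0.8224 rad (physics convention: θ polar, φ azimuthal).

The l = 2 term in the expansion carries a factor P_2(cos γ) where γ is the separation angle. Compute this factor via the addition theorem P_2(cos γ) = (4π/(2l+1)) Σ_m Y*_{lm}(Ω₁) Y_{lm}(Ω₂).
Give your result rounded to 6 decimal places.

0.162889

Expand P_2 via completeness: Σ_{m} conj(Y_{2,m}) at Ω₁ times Y_{2,m} at Ω₂ —
  [-2]  conj(Y_{2,-2})(Ω₁) = -0.009712-0.002943i ; Y_{2,-2}(Ω₂) = -0.018590-0.250739i ; Δ = -0.000557+0.002490i
  [-1]  conj(Y_{2,-1})(Ω₁) = +0.018112-0.122226i ; Y_{2,-1}(Ω₂) = -0.250589+0.269855i ; Δ = +0.028445+0.035516i
  [+0]  conj(Y_{2,0})(Ω₁) = +0.605927-0.000000i ; Y_{2,0}(Ω₂) = +0.014914+0.000000i ; Δ = +0.009037+0.000000i
  [+1]  conj(Y_{2,1})(Ω₁) = -0.018112-0.122226i ; Y_{2,1}(Ω₂) = +0.250589+0.269855i ; Δ = +0.028445-0.035516i
  [+2]  conj(Y_{2,2})(Ω₁) = -0.009712+0.002943i ; Y_{2,2}(Ω₂) = -0.018590+0.250739i ; Δ = -0.000557-0.002490i
Accumulated sum +0.064812-0.000000i; after 4π/(2l+1) scaling, +0.162889-0.000000i ⇒ P_2 = 0.162889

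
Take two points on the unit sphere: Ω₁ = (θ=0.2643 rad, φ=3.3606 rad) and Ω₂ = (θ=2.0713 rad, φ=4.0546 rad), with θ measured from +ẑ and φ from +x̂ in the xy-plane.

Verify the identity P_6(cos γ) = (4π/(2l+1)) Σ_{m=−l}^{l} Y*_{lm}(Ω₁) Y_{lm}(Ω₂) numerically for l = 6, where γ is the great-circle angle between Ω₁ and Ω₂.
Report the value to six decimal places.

Term-by-term m-sum for l=6 (normalisation 4π/13 = 0.966644):
  [-6]  conj(Y_{6,-6})(Ω₁) = +0.000039+0.000148i ; Y_{6,-6}(Ω₂) = +0.152677+0.158827i ; Δ = -0.000018+0.000029i
  [-5]  conj(Y_{6,-5})(Ω₁) = -0.000900-0.001747i ; Y_{6,-5}(Ω₂) = -0.061286+0.412900i ; Δ = +0.000776-0.000265i
  [-4]  conj(Y_{6,-4})(Ω₁) = +0.009839+0.011806i ; Y_{6,-4}(Ω₂) = -0.282748+0.158320i ; Δ = -0.004651-0.001780i
  [-3]  conj(Y_{6,-3})(Ω₁) = -0.064343-0.049631i ; Y_{6,-3}(Ω₂) = +0.090698+0.038622i ; Δ = -0.003919-0.006986i
  [-2]  conj(Y_{6,-2})(Ω₁) = +0.259211+0.121403i ; Y_{6,-2}(Ω₂) = +0.088294+0.338410i ; Δ = -0.018197+0.098439i
  [-1]  conj(Y_{6,-1})(Ω₁) = -0.577688-0.128580i ; Y_{6,-1}(Ω₂) = -0.016790+0.021733i ; Δ = +0.012494-0.010396i
  [+0]  conj(Y_{6,0})(Ω₁) = +0.395537-0.000000i ; Y_{6,0}(Ω₂) = +0.336674+0.000000i ; Δ = +0.133167+0.000000i
  [+1]  conj(Y_{6,1})(Ω₁) = +0.577688-0.128580i ; Y_{6,1}(Ω₂) = +0.016790+0.021733i ; Δ = +0.012494+0.010396i
  [+2]  conj(Y_{6,2})(Ω₁) = +0.259211-0.121403i ; Y_{6,2}(Ω₂) = +0.088294-0.338410i ; Δ = -0.018197-0.098439i
  [+3]  conj(Y_{6,3})(Ω₁) = +0.064343-0.049631i ; Y_{6,3}(Ω₂) = -0.090698+0.038622i ; Δ = -0.003919+0.006986i
  [+4]  conj(Y_{6,4})(Ω₁) = +0.009839-0.011806i ; Y_{6,4}(Ω₂) = -0.282748-0.158320i ; Δ = -0.004651+0.001780i
  [+5]  conj(Y_{6,5})(Ω₁) = +0.000900-0.001747i ; Y_{6,5}(Ω₂) = +0.061286+0.412900i ; Δ = +0.000776+0.000265i
  [+6]  conj(Y_{6,6})(Ω₁) = +0.000039-0.000148i ; Y_{6,6}(Ω₂) = +0.152677-0.158827i ; Δ = -0.000018-0.000029i
Accumulated sum +0.106138+0.000000i; after 4π/(2l+1) scaling, +0.102597+0.000000i ⇒ P_6 = 0.102597

0.102597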